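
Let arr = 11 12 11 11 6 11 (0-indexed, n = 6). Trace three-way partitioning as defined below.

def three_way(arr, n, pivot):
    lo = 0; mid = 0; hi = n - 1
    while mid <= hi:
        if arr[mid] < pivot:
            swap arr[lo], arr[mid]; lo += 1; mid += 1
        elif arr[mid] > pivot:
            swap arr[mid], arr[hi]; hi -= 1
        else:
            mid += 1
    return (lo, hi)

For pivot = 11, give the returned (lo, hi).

pivot = 11; lo=0, mid=0, hi=5
arr[mid]=11=11: mid=1
arr[mid]=12>11: swap arr[1],arr[5]; hi=4 → 11 11 11 11 6 12
arr[mid]=11=11: mid=2
arr[mid]=11=11: mid=3
arr[mid]=11=11: mid=4
arr[mid]=6<11: swap arr[0],arr[4]; lo=1,mid=5 → 6 11 11 11 11 12
end: lo=1, hi=4; arr = 6 11 11 11 11 12

(1, 4)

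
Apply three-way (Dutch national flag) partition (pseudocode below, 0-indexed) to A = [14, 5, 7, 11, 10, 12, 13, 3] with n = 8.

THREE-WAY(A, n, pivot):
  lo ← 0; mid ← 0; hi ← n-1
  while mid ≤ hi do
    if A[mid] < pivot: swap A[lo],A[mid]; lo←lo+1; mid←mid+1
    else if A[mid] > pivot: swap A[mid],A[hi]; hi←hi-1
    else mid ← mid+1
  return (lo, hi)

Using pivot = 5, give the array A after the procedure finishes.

[3, 5, 11, 10, 12, 13, 7, 14]

lo=0 mid=0 hi=7
14>5: swap(0,7), hi=6 ⇒ [3, 5, 7, 11, 10, 12, 13, 14]
3<5: swap(0,0), lo=1 mid=1 ⇒ [3, 5, 7, 11, 10, 12, 13, 14]
5=5: mid=2
7>5: swap(2,6), hi=5 ⇒ [3, 5, 13, 11, 10, 12, 7, 14]
13>5: swap(2,5), hi=4 ⇒ [3, 5, 12, 11, 10, 13, 7, 14]
12>5: swap(2,4), hi=3 ⇒ [3, 5, 10, 11, 12, 13, 7, 14]
10>5: swap(2,3), hi=2 ⇒ [3, 5, 11, 10, 12, 13, 7, 14]
11>5: swap(2,2), hi=1 ⇒ [3, 5, 11, 10, 12, 13, 7, 14]
done. lo=1 hi=1; A=[3, 5, 11, 10, 12, 13, 7, 14]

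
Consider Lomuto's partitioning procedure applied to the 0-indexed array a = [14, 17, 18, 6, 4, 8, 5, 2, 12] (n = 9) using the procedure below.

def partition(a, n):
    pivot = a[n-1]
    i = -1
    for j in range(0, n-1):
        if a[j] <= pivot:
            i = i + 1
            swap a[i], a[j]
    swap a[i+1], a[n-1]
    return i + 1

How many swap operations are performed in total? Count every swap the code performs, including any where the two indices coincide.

pivot = a[8] = 12; i = -1
j=0: a[0]=14 > 12 → no swap
j=1: a[1]=17 > 12 → no swap
j=2: a[2]=18 > 12 → no swap
j=3: a[3]=6 ≤ 12 → i=0, swap a[0],a[3] → [6, 17, 18, 14, 4, 8, 5, 2, 12]
j=4: a[4]=4 ≤ 12 → i=1, swap a[1],a[4] → [6, 4, 18, 14, 17, 8, 5, 2, 12]
j=5: a[5]=8 ≤ 12 → i=2, swap a[2],a[5] → [6, 4, 8, 14, 17, 18, 5, 2, 12]
j=6: a[6]=5 ≤ 12 → i=3, swap a[3],a[6] → [6, 4, 8, 5, 17, 18, 14, 2, 12]
j=7: a[7]=2 ≤ 12 → i=4, swap a[4],a[7] → [6, 4, 8, 5, 2, 18, 14, 17, 12]
final swap a[5],a[8] → [6, 4, 8, 5, 2, 12, 14, 17, 18]; return 5

6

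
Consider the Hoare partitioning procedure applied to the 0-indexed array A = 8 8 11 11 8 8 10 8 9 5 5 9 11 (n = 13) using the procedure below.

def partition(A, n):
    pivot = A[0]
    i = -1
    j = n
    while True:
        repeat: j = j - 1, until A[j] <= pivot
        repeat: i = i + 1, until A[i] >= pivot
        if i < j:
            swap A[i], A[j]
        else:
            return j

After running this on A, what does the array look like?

pivot=8
j stops at 10 (5), i stops at 0 (8); swap ⇒ 5 8 11 11 8 8 10 8 9 5 8 9 11
j stops at 9 (5), i stops at 1 (8); swap ⇒ 5 5 11 11 8 8 10 8 9 8 8 9 11
j stops at 7 (8), i stops at 2 (11); swap ⇒ 5 5 8 11 8 8 10 11 9 8 8 9 11
j stops at 5 (8), i stops at 3 (11); swap ⇒ 5 5 8 8 8 11 10 11 9 8 8 9 11
j stops at 4, i stops at 4; i≥j ⇒ return 4. A=5 5 8 8 8 11 10 11 9 8 8 9 11

5 5 8 8 8 11 10 11 9 8 8 9 11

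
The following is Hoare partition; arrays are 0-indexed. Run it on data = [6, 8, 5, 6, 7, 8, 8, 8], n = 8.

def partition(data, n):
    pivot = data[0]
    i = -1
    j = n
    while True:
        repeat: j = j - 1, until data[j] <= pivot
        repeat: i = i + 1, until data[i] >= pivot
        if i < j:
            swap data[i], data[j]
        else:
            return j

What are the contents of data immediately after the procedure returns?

[6, 5, 8, 6, 7, 8, 8, 8]

pivot = data[0] = 6; i = -1, j = 8
j→3 (data[3]=6≤6), i→0 (data[0]=6≥6); i<j, swap → [6, 8, 5, 6, 7, 8, 8, 8]
j→2 (data[2]=5≤6), i→1 (data[1]=8≥6); i<j, swap → [6, 5, 8, 6, 7, 8, 8, 8]
j→1, i→2; i≥j, return j=1. data = [6, 5, 8, 6, 7, 8, 8, 8]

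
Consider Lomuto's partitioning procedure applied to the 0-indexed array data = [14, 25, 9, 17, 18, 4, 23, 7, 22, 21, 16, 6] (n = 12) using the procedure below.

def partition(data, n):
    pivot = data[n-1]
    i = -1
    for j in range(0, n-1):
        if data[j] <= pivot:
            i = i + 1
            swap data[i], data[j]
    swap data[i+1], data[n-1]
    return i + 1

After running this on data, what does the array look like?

pivot=6, i=-1
j=0: 14>6, skip
j=1: 25>6, skip
j=2: 9>6, skip
j=3: 17>6, skip
j=4: 18>6, skip
j=5: 4≤6, i=0, swap(0,5) ⇒ [4, 25, 9, 17, 18, 14, 23, 7, 22, 21, 16, 6]
j=6: 23>6, skip
j=7: 7>6, skip
j=8: 22>6, skip
j=9: 21>6, skip
j=10: 16>6, skip
swap(1,11) ⇒ [4, 6, 9, 17, 18, 14, 23, 7, 22, 21, 16, 25]; return 1

[4, 6, 9, 17, 18, 14, 23, 7, 22, 21, 16, 25]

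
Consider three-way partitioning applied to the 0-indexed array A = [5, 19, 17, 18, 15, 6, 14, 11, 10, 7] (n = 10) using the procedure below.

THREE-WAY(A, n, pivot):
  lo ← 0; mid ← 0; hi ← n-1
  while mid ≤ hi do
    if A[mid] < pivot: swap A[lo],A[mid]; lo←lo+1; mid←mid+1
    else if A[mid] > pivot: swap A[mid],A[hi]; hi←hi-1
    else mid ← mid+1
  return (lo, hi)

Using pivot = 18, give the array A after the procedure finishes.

lo=0 mid=0 hi=9
5<18: swap(0,0), lo=1 mid=1 ⇒ [5, 19, 17, 18, 15, 6, 14, 11, 10, 7]
19>18: swap(1,9), hi=8 ⇒ [5, 7, 17, 18, 15, 6, 14, 11, 10, 19]
7<18: swap(1,1), lo=2 mid=2 ⇒ [5, 7, 17, 18, 15, 6, 14, 11, 10, 19]
17<18: swap(2,2), lo=3 mid=3 ⇒ [5, 7, 17, 18, 15, 6, 14, 11, 10, 19]
18=18: mid=4
15<18: swap(3,4), lo=4 mid=5 ⇒ [5, 7, 17, 15, 18, 6, 14, 11, 10, 19]
6<18: swap(4,5), lo=5 mid=6 ⇒ [5, 7, 17, 15, 6, 18, 14, 11, 10, 19]
14<18: swap(5,6), lo=6 mid=7 ⇒ [5, 7, 17, 15, 6, 14, 18, 11, 10, 19]
11<18: swap(6,7), lo=7 mid=8 ⇒ [5, 7, 17, 15, 6, 14, 11, 18, 10, 19]
10<18: swap(7,8), lo=8 mid=9 ⇒ [5, 7, 17, 15, 6, 14, 11, 10, 18, 19]
done. lo=8 hi=8; A=[5, 7, 17, 15, 6, 14, 11, 10, 18, 19]

[5, 7, 17, 15, 6, 14, 11, 10, 18, 19]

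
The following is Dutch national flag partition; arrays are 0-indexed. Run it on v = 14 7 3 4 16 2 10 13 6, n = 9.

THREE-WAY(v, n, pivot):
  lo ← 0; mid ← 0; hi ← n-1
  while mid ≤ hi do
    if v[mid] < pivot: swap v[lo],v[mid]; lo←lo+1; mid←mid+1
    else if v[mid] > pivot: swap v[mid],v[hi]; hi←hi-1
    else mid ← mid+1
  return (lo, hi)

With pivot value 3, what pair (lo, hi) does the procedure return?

lo=0 mid=0 hi=8
14>3: swap(0,8), hi=7 ⇒ 6 7 3 4 16 2 10 13 14
6>3: swap(0,7), hi=6 ⇒ 13 7 3 4 16 2 10 6 14
13>3: swap(0,6), hi=5 ⇒ 10 7 3 4 16 2 13 6 14
10>3: swap(0,5), hi=4 ⇒ 2 7 3 4 16 10 13 6 14
2<3: swap(0,0), lo=1 mid=1 ⇒ 2 7 3 4 16 10 13 6 14
7>3: swap(1,4), hi=3 ⇒ 2 16 3 4 7 10 13 6 14
16>3: swap(1,3), hi=2 ⇒ 2 4 3 16 7 10 13 6 14
4>3: swap(1,2), hi=1 ⇒ 2 3 4 16 7 10 13 6 14
3=3: mid=2
done. lo=1 hi=1; v=2 3 4 16 7 10 13 6 14

(1, 1)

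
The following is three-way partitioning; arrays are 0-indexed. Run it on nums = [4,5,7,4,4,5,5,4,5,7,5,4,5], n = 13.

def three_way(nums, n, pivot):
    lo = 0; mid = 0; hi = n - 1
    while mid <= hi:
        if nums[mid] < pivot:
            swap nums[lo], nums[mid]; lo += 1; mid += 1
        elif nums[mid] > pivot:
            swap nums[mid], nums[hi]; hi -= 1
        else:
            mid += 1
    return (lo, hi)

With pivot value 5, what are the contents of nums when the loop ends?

pivot = 5; lo=0, mid=0, hi=12
nums[mid]=4<5: swap nums[0],nums[0]; lo=1,mid=1 → [4,5,7,4,4,5,5,4,5,7,5,4,5]
nums[mid]=5=5: mid=2
nums[mid]=7>5: swap nums[2],nums[12]; hi=11 → [4,5,5,4,4,5,5,4,5,7,5,4,7]
nums[mid]=5=5: mid=3
nums[mid]=4<5: swap nums[1],nums[3]; lo=2,mid=4 → [4,4,5,5,4,5,5,4,5,7,5,4,7]
nums[mid]=4<5: swap nums[2],nums[4]; lo=3,mid=5 → [4,4,4,5,5,5,5,4,5,7,5,4,7]
nums[mid]=5=5: mid=6
nums[mid]=5=5: mid=7
nums[mid]=4<5: swap nums[3],nums[7]; lo=4,mid=8 → [4,4,4,4,5,5,5,5,5,7,5,4,7]
nums[mid]=5=5: mid=9
nums[mid]=7>5: swap nums[9],nums[11]; hi=10 → [4,4,4,4,5,5,5,5,5,4,5,7,7]
nums[mid]=4<5: swap nums[4],nums[9]; lo=5,mid=10 → [4,4,4,4,4,5,5,5,5,5,5,7,7]
nums[mid]=5=5: mid=11
end: lo=5, hi=10; nums = [4,4,4,4,4,5,5,5,5,5,5,7,7]

[4,4,4,4,4,5,5,5,5,5,5,7,7]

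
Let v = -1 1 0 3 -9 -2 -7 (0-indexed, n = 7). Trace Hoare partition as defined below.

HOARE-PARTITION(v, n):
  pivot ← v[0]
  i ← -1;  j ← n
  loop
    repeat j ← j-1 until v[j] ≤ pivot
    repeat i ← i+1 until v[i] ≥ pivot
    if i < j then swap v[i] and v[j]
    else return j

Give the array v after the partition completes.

pivot = v[0] = -1; i = -1, j = 7
j→6 (v[6]=-7≤-1), i→0 (v[0]=-1≥-1); i<j, swap → -7 1 0 3 -9 -2 -1
j→5 (v[5]=-2≤-1), i→1 (v[1]=1≥-1); i<j, swap → -7 -2 0 3 -9 1 -1
j→4 (v[4]=-9≤-1), i→2 (v[2]=0≥-1); i<j, swap → -7 -2 -9 3 0 1 -1
j→2, i→3; i≥j, return j=2. v = -7 -2 -9 3 0 1 -1

-7 -2 -9 3 0 1 -1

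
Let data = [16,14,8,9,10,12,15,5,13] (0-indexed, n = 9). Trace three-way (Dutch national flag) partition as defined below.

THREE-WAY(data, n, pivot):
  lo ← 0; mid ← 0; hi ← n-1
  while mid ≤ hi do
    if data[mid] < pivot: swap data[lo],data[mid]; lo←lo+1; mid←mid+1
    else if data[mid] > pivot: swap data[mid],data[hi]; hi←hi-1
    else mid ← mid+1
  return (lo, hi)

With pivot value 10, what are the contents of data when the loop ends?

[5,8,9,10,12,15,14,13,16]

lo=0 mid=0 hi=8
16>10: swap(0,8), hi=7 ⇒ [13,14,8,9,10,12,15,5,16]
13>10: swap(0,7), hi=6 ⇒ [5,14,8,9,10,12,15,13,16]
5<10: swap(0,0), lo=1 mid=1 ⇒ [5,14,8,9,10,12,15,13,16]
14>10: swap(1,6), hi=5 ⇒ [5,15,8,9,10,12,14,13,16]
15>10: swap(1,5), hi=4 ⇒ [5,12,8,9,10,15,14,13,16]
12>10: swap(1,4), hi=3 ⇒ [5,10,8,9,12,15,14,13,16]
10=10: mid=2
8<10: swap(1,2), lo=2 mid=3 ⇒ [5,8,10,9,12,15,14,13,16]
9<10: swap(2,3), lo=3 mid=4 ⇒ [5,8,9,10,12,15,14,13,16]
done. lo=3 hi=3; data=[5,8,9,10,12,15,14,13,16]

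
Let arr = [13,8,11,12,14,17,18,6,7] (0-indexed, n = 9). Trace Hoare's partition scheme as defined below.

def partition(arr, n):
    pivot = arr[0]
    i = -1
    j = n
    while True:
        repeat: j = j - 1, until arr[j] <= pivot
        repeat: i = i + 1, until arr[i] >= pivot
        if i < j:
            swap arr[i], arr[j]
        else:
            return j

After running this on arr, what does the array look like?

pivot=13
j stops at 8 (7), i stops at 0 (13); swap ⇒ [7,8,11,12,14,17,18,6,13]
j stops at 7 (6), i stops at 4 (14); swap ⇒ [7,8,11,12,6,17,18,14,13]
j stops at 4, i stops at 5; i≥j ⇒ return 4. arr=[7,8,11,12,6,17,18,14,13]

[7,8,11,12,6,17,18,14,13]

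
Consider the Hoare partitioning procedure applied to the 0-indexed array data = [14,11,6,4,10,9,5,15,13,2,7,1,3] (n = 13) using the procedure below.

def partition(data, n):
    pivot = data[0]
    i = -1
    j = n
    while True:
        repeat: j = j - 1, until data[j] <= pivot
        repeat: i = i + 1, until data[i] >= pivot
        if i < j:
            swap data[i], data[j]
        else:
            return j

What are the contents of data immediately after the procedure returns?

[3,11,6,4,10,9,5,1,13,2,7,15,14]

pivot = data[0] = 14; i = -1, j = 13
j→12 (data[12]=3≤14), i→0 (data[0]=14≥14); i<j, swap → [3,11,6,4,10,9,5,15,13,2,7,1,14]
j→11 (data[11]=1≤14), i→7 (data[7]=15≥14); i<j, swap → [3,11,6,4,10,9,5,1,13,2,7,15,14]
j→10, i→11; i≥j, return j=10. data = [3,11,6,4,10,9,5,1,13,2,7,15,14]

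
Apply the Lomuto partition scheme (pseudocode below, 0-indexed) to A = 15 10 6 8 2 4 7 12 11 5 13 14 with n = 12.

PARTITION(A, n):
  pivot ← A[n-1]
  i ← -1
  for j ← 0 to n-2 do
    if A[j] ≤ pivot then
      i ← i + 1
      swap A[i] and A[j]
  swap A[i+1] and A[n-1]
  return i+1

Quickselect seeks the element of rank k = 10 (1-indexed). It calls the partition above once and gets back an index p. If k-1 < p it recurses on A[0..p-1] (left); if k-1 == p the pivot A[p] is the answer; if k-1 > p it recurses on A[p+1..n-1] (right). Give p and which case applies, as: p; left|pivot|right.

pivot=14, i=-1
j=0: 15>14, skip
j=1: 10≤14, i=0, swap(0,1) ⇒ 10 15 6 8 2 4 7 12 11 5 13 14
j=2: 6≤14, i=1, swap(1,2) ⇒ 10 6 15 8 2 4 7 12 11 5 13 14
j=3: 8≤14, i=2, swap(2,3) ⇒ 10 6 8 15 2 4 7 12 11 5 13 14
j=4: 2≤14, i=3, swap(3,4) ⇒ 10 6 8 2 15 4 7 12 11 5 13 14
j=5: 4≤14, i=4, swap(4,5) ⇒ 10 6 8 2 4 15 7 12 11 5 13 14
j=6: 7≤14, i=5, swap(5,6) ⇒ 10 6 8 2 4 7 15 12 11 5 13 14
j=7: 12≤14, i=6, swap(6,7) ⇒ 10 6 8 2 4 7 12 15 11 5 13 14
j=8: 11≤14, i=7, swap(7,8) ⇒ 10 6 8 2 4 7 12 11 15 5 13 14
j=9: 5≤14, i=8, swap(8,9) ⇒ 10 6 8 2 4 7 12 11 5 15 13 14
j=10: 13≤14, i=9, swap(9,10) ⇒ 10 6 8 2 4 7 12 11 5 13 15 14
swap(10,11) ⇒ 10 6 8 2 4 7 12 11 5 13 14 15; return 10
p = 10; k-1 = 9 < 10 ⇒ left

10; left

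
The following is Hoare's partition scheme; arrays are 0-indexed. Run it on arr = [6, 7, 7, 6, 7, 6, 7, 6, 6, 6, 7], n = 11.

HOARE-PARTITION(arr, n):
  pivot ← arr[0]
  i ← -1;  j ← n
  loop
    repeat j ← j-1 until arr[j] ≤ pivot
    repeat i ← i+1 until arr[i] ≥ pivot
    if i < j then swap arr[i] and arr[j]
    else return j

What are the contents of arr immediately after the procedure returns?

[6, 6, 6, 6, 7, 6, 7, 7, 7, 6, 7]

pivot = arr[0] = 6; i = -1, j = 11
j→9 (arr[9]=6≤6), i→0 (arr[0]=6≥6); i<j, swap → [6, 7, 7, 6, 7, 6, 7, 6, 6, 6, 7]
j→8 (arr[8]=6≤6), i→1 (arr[1]=7≥6); i<j, swap → [6, 6, 7, 6, 7, 6, 7, 6, 7, 6, 7]
j→7 (arr[7]=6≤6), i→2 (arr[2]=7≥6); i<j, swap → [6, 6, 6, 6, 7, 6, 7, 7, 7, 6, 7]
j→5 (arr[5]=6≤6), i→3 (arr[3]=6≥6); i<j, swap → [6, 6, 6, 6, 7, 6, 7, 7, 7, 6, 7]
j→3, i→4; i≥j, return j=3. arr = [6, 6, 6, 6, 7, 6, 7, 7, 7, 6, 7]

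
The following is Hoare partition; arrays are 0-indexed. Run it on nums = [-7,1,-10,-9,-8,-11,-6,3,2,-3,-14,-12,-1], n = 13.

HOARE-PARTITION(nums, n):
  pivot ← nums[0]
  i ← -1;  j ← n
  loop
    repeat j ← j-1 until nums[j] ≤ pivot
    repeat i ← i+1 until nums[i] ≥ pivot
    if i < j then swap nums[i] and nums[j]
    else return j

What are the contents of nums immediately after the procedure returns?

[-12,-14,-10,-9,-8,-11,-6,3,2,-3,1,-7,-1]

pivot = nums[0] = -7; i = -1, j = 13
j→11 (nums[11]=-12≤-7), i→0 (nums[0]=-7≥-7); i<j, swap → [-12,1,-10,-9,-8,-11,-6,3,2,-3,-14,-7,-1]
j→10 (nums[10]=-14≤-7), i→1 (nums[1]=1≥-7); i<j, swap → [-12,-14,-10,-9,-8,-11,-6,3,2,-3,1,-7,-1]
j→5, i→6; i≥j, return j=5. nums = [-12,-14,-10,-9,-8,-11,-6,3,2,-3,1,-7,-1]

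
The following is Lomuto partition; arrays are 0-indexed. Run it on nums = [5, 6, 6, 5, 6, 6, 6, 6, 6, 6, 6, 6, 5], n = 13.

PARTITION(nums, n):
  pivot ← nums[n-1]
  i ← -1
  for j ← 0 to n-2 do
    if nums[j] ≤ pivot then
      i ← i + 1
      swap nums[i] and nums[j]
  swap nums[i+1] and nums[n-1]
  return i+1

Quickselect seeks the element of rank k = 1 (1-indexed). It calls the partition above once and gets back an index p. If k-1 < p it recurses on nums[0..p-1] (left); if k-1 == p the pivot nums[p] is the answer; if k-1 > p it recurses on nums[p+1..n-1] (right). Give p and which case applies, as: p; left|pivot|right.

pivot = nums[12] = 5; i = -1
j=0: nums[0]=5 ≤ 5 → i=0, swap nums[0],nums[0] (no change) → [5, 6, 6, 5, 6, 6, 6, 6, 6, 6, 6, 6, 5]
j=1: nums[1]=6 > 5 → no swap
j=2: nums[2]=6 > 5 → no swap
j=3: nums[3]=5 ≤ 5 → i=1, swap nums[1],nums[3] → [5, 5, 6, 6, 6, 6, 6, 6, 6, 6, 6, 6, 5]
j=4: nums[4]=6 > 5 → no swap
j=5: nums[5]=6 > 5 → no swap
j=6: nums[6]=6 > 5 → no swap
j=7: nums[7]=6 > 5 → no swap
j=8: nums[8]=6 > 5 → no swap
j=9: nums[9]=6 > 5 → no swap
j=10: nums[10]=6 > 5 → no swap
j=11: nums[11]=6 > 5 → no swap
final swap nums[2],nums[12] → [5, 5, 5, 6, 6, 6, 6, 6, 6, 6, 6, 6, 6]; return 2
p = 2; k-1 = 0 < 2 ⇒ left

2; left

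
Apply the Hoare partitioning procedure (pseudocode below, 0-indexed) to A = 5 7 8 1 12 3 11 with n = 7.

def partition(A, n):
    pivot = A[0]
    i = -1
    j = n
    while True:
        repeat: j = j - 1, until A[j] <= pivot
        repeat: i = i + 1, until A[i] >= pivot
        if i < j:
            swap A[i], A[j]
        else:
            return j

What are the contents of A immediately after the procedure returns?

pivot = A[0] = 5; i = -1, j = 7
j→5 (A[5]=3≤5), i→0 (A[0]=5≥5); i<j, swap → 3 7 8 1 12 5 11
j→3 (A[3]=1≤5), i→1 (A[1]=7≥5); i<j, swap → 3 1 8 7 12 5 11
j→1, i→2; i≥j, return j=1. A = 3 1 8 7 12 5 11

3 1 8 7 12 5 11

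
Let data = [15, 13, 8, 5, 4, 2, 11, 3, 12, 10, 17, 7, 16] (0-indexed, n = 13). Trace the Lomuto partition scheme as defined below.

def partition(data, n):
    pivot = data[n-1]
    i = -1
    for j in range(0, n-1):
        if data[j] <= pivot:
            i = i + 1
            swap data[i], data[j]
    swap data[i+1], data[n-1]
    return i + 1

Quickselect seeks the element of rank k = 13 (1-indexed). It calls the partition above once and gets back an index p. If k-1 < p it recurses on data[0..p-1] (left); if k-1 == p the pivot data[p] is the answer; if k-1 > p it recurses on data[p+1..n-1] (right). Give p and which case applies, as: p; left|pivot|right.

11; right

pivot=16, i=-1
j=0: 15≤16, i=0, swap(0,0) ⇒ [15, 13, 8, 5, 4, 2, 11, 3, 12, 10, 17, 7, 16]
j=1: 13≤16, i=1, swap(1,1) ⇒ [15, 13, 8, 5, 4, 2, 11, 3, 12, 10, 17, 7, 16]
j=2: 8≤16, i=2, swap(2,2) ⇒ [15, 13, 8, 5, 4, 2, 11, 3, 12, 10, 17, 7, 16]
j=3: 5≤16, i=3, swap(3,3) ⇒ [15, 13, 8, 5, 4, 2, 11, 3, 12, 10, 17, 7, 16]
j=4: 4≤16, i=4, swap(4,4) ⇒ [15, 13, 8, 5, 4, 2, 11, 3, 12, 10, 17, 7, 16]
j=5: 2≤16, i=5, swap(5,5) ⇒ [15, 13, 8, 5, 4, 2, 11, 3, 12, 10, 17, 7, 16]
j=6: 11≤16, i=6, swap(6,6) ⇒ [15, 13, 8, 5, 4, 2, 11, 3, 12, 10, 17, 7, 16]
j=7: 3≤16, i=7, swap(7,7) ⇒ [15, 13, 8, 5, 4, 2, 11, 3, 12, 10, 17, 7, 16]
j=8: 12≤16, i=8, swap(8,8) ⇒ [15, 13, 8, 5, 4, 2, 11, 3, 12, 10, 17, 7, 16]
j=9: 10≤16, i=9, swap(9,9) ⇒ [15, 13, 8, 5, 4, 2, 11, 3, 12, 10, 17, 7, 16]
j=10: 17>16, skip
j=11: 7≤16, i=10, swap(10,11) ⇒ [15, 13, 8, 5, 4, 2, 11, 3, 12, 10, 7, 17, 16]
swap(11,12) ⇒ [15, 13, 8, 5, 4, 2, 11, 3, 12, 10, 7, 16, 17]; return 11
p = 11; k-1 = 12 > 11 ⇒ right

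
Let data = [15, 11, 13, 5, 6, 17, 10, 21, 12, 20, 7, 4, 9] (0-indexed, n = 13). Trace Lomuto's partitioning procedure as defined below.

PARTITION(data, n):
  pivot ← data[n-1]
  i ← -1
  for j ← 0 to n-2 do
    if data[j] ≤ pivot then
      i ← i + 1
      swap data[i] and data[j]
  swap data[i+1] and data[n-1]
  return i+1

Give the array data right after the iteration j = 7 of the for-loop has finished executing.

pivot=9, i=-1
j=0: 15>9, skip
j=1: 11>9, skip
j=2: 13>9, skip
j=3: 5≤9, i=0, swap(0,3) ⇒ [5, 11, 13, 15, 6, 17, 10, 21, 12, 20, 7, 4, 9]
j=4: 6≤9, i=1, swap(1,4) ⇒ [5, 6, 13, 15, 11, 17, 10, 21, 12, 20, 7, 4, 9]
j=5: 17>9, skip
j=6: 10>9, skip
j=7: 21>9, skip
(after j=7) data = [5, 6, 13, 15, 11, 17, 10, 21, 12, 20, 7, 4, 9]

[5, 6, 13, 15, 11, 17, 10, 21, 12, 20, 7, 4, 9]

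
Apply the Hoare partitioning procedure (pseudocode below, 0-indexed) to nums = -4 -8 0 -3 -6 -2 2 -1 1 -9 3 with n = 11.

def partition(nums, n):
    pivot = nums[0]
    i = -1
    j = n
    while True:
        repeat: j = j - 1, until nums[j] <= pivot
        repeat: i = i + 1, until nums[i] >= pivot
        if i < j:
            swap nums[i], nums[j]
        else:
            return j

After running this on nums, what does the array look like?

-9 -8 -6 -3 0 -2 2 -1 1 -4 3

pivot = nums[0] = -4; i = -1, j = 11
j→9 (nums[9]=-9≤-4), i→0 (nums[0]=-4≥-4); i<j, swap → -9 -8 0 -3 -6 -2 2 -1 1 -4 3
j→4 (nums[4]=-6≤-4), i→2 (nums[2]=0≥-4); i<j, swap → -9 -8 -6 -3 0 -2 2 -1 1 -4 3
j→2, i→3; i≥j, return j=2. nums = -9 -8 -6 -3 0 -2 2 -1 1 -4 3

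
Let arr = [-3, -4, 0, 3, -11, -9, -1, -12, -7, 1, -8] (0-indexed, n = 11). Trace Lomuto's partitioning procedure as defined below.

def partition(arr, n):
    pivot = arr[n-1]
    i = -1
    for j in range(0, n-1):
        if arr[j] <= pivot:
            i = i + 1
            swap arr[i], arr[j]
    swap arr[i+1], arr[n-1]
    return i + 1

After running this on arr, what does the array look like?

[-11, -9, -12, -8, -3, -4, -1, 0, -7, 1, 3]

pivot=-8, i=-1
j=0: -3>-8, skip
j=1: -4>-8, skip
j=2: 0>-8, skip
j=3: 3>-8, skip
j=4: -11≤-8, i=0, swap(0,4) ⇒ [-11, -4, 0, 3, -3, -9, -1, -12, -7, 1, -8]
j=5: -9≤-8, i=1, swap(1,5) ⇒ [-11, -9, 0, 3, -3, -4, -1, -12, -7, 1, -8]
j=6: -1>-8, skip
j=7: -12≤-8, i=2, swap(2,7) ⇒ [-11, -9, -12, 3, -3, -4, -1, 0, -7, 1, -8]
j=8: -7>-8, skip
j=9: 1>-8, skip
swap(3,10) ⇒ [-11, -9, -12, -8, -3, -4, -1, 0, -7, 1, 3]; return 3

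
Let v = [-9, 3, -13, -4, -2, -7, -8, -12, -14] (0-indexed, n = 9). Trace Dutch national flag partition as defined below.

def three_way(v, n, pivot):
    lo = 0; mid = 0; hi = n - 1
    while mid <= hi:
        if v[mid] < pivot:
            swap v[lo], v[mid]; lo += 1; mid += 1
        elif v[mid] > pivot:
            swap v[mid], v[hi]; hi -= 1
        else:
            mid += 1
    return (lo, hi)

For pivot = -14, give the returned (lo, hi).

(0, 0)

lo=0 mid=0 hi=8
-9>-14: swap(0,8), hi=7 ⇒ [-14, 3, -13, -4, -2, -7, -8, -12, -9]
-14=-14: mid=1
3>-14: swap(1,7), hi=6 ⇒ [-14, -12, -13, -4, -2, -7, -8, 3, -9]
-12>-14: swap(1,6), hi=5 ⇒ [-14, -8, -13, -4, -2, -7, -12, 3, -9]
-8>-14: swap(1,5), hi=4 ⇒ [-14, -7, -13, -4, -2, -8, -12, 3, -9]
-7>-14: swap(1,4), hi=3 ⇒ [-14, -2, -13, -4, -7, -8, -12, 3, -9]
-2>-14: swap(1,3), hi=2 ⇒ [-14, -4, -13, -2, -7, -8, -12, 3, -9]
-4>-14: swap(1,2), hi=1 ⇒ [-14, -13, -4, -2, -7, -8, -12, 3, -9]
-13>-14: swap(1,1), hi=0 ⇒ [-14, -13, -4, -2, -7, -8, -12, 3, -9]
done. lo=0 hi=0; v=[-14, -13, -4, -2, -7, -8, -12, 3, -9]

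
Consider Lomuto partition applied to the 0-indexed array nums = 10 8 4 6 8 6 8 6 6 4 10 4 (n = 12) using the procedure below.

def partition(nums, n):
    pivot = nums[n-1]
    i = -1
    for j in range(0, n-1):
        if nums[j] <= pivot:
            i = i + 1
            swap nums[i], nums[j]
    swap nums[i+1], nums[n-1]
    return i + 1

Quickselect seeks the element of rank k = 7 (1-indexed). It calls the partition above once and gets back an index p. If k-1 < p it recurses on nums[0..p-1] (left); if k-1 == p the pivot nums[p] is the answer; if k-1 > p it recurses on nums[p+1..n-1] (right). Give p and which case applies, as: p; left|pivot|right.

pivot=4, i=-1
j=0: 10>4, skip
j=1: 8>4, skip
j=2: 4≤4, i=0, swap(0,2) ⇒ 4 8 10 6 8 6 8 6 6 4 10 4
j=3: 6>4, skip
j=4: 8>4, skip
j=5: 6>4, skip
j=6: 8>4, skip
j=7: 6>4, skip
j=8: 6>4, skip
j=9: 4≤4, i=1, swap(1,9) ⇒ 4 4 10 6 8 6 8 6 6 8 10 4
j=10: 10>4, skip
swap(2,11) ⇒ 4 4 4 6 8 6 8 6 6 8 10 10; return 2
p = 2; k-1 = 6 > 2 ⇒ right

2; right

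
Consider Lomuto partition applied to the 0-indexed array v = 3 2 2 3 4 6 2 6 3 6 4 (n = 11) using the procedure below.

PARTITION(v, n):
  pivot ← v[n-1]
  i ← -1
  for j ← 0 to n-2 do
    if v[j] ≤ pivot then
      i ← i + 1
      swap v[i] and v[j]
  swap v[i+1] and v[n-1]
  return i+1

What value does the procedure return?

7

pivot=4, i=-1
j=0: 3≤4, i=0, swap(0,0) ⇒ 3 2 2 3 4 6 2 6 3 6 4
j=1: 2≤4, i=1, swap(1,1) ⇒ 3 2 2 3 4 6 2 6 3 6 4
j=2: 2≤4, i=2, swap(2,2) ⇒ 3 2 2 3 4 6 2 6 3 6 4
j=3: 3≤4, i=3, swap(3,3) ⇒ 3 2 2 3 4 6 2 6 3 6 4
j=4: 4≤4, i=4, swap(4,4) ⇒ 3 2 2 3 4 6 2 6 3 6 4
j=5: 6>4, skip
j=6: 2≤4, i=5, swap(5,6) ⇒ 3 2 2 3 4 2 6 6 3 6 4
j=7: 6>4, skip
j=8: 3≤4, i=6, swap(6,8) ⇒ 3 2 2 3 4 2 3 6 6 6 4
j=9: 6>4, skip
swap(7,10) ⇒ 3 2 2 3 4 2 3 4 6 6 6; return 7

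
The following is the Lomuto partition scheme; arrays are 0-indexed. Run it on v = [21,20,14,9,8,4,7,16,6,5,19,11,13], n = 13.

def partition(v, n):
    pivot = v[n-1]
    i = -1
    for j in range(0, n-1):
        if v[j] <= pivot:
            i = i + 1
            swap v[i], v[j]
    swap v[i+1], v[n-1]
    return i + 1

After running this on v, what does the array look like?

[9,8,4,7,6,5,11,13,20,14,19,21,16]

pivot = v[12] = 13; i = -1
j=0: v[0]=21 > 13 → no swap
j=1: v[1]=20 > 13 → no swap
j=2: v[2]=14 > 13 → no swap
j=3: v[3]=9 ≤ 13 → i=0, swap v[0],v[3] → [9,20,14,21,8,4,7,16,6,5,19,11,13]
j=4: v[4]=8 ≤ 13 → i=1, swap v[1],v[4] → [9,8,14,21,20,4,7,16,6,5,19,11,13]
j=5: v[5]=4 ≤ 13 → i=2, swap v[2],v[5] → [9,8,4,21,20,14,7,16,6,5,19,11,13]
j=6: v[6]=7 ≤ 13 → i=3, swap v[3],v[6] → [9,8,4,7,20,14,21,16,6,5,19,11,13]
j=7: v[7]=16 > 13 → no swap
j=8: v[8]=6 ≤ 13 → i=4, swap v[4],v[8] → [9,8,4,7,6,14,21,16,20,5,19,11,13]
j=9: v[9]=5 ≤ 13 → i=5, swap v[5],v[9] → [9,8,4,7,6,5,21,16,20,14,19,11,13]
j=10: v[10]=19 > 13 → no swap
j=11: v[11]=11 ≤ 13 → i=6, swap v[6],v[11] → [9,8,4,7,6,5,11,16,20,14,19,21,13]
final swap v[7],v[12] → [9,8,4,7,6,5,11,13,20,14,19,21,16]; return 7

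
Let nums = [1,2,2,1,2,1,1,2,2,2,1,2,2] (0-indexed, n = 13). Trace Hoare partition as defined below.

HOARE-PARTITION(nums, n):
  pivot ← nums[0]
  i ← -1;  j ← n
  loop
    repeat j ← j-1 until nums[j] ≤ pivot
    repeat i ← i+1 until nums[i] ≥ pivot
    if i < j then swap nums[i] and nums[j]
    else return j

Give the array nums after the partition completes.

[1,1,1,1,2,2,2,2,2,2,1,2,2]

pivot = nums[0] = 1; i = -1, j = 13
j→10 (nums[10]=1≤1), i→0 (nums[0]=1≥1); i<j, swap → [1,2,2,1,2,1,1,2,2,2,1,2,2]
j→6 (nums[6]=1≤1), i→1 (nums[1]=2≥1); i<j, swap → [1,1,2,1,2,1,2,2,2,2,1,2,2]
j→5 (nums[5]=1≤1), i→2 (nums[2]=2≥1); i<j, swap → [1,1,1,1,2,2,2,2,2,2,1,2,2]
j→3, i→3; i≥j, return j=3. nums = [1,1,1,1,2,2,2,2,2,2,1,2,2]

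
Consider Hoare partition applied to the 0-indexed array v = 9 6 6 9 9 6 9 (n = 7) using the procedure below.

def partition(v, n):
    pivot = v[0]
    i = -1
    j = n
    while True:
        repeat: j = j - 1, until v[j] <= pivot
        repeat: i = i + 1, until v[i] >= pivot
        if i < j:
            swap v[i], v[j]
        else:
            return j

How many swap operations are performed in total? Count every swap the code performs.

pivot = v[0] = 9; i = -1, j = 7
j→6 (v[6]=9≤9), i→0 (v[0]=9≥9); i<j, swap → 9 6 6 9 9 6 9
j→5 (v[5]=6≤9), i→3 (v[3]=9≥9); i<j, swap → 9 6 6 6 9 9 9
j→4, i→4; i≥j, return j=4. v = 9 6 6 6 9 9 9

2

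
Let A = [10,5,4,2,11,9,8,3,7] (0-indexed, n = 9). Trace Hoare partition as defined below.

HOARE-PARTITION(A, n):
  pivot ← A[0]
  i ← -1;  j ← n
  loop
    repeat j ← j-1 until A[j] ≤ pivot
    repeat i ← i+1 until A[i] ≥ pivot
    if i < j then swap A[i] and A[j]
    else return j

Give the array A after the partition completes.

pivot=10
j stops at 8 (7), i stops at 0 (10); swap ⇒ [7,5,4,2,11,9,8,3,10]
j stops at 7 (3), i stops at 4 (11); swap ⇒ [7,5,4,2,3,9,8,11,10]
j stops at 6, i stops at 7; i≥j ⇒ return 6. A=[7,5,4,2,3,9,8,11,10]

[7,5,4,2,3,9,8,11,10]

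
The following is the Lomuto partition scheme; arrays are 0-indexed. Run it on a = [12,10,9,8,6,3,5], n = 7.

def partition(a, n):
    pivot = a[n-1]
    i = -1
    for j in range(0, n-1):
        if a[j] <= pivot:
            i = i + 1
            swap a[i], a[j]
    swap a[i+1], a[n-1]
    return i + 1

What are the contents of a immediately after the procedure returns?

[3,5,9,8,6,12,10]

pivot=5, i=-1
j=0: 12>5, skip
j=1: 10>5, skip
j=2: 9>5, skip
j=3: 8>5, skip
j=4: 6>5, skip
j=5: 3≤5, i=0, swap(0,5) ⇒ [3,10,9,8,6,12,5]
swap(1,6) ⇒ [3,5,9,8,6,12,10]; return 1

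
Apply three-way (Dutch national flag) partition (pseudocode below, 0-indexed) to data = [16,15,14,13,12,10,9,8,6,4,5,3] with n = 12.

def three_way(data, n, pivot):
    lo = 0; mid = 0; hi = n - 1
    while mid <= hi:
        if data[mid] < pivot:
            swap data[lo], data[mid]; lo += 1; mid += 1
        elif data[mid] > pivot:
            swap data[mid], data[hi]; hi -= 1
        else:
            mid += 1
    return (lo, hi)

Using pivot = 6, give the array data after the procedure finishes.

[3,5,4,6,10,9,8,12,13,14,15,16]

lo=0 mid=0 hi=11
16>6: swap(0,11), hi=10 ⇒ [3,15,14,13,12,10,9,8,6,4,5,16]
3<6: swap(0,0), lo=1 mid=1 ⇒ [3,15,14,13,12,10,9,8,6,4,5,16]
15>6: swap(1,10), hi=9 ⇒ [3,5,14,13,12,10,9,8,6,4,15,16]
5<6: swap(1,1), lo=2 mid=2 ⇒ [3,5,14,13,12,10,9,8,6,4,15,16]
14>6: swap(2,9), hi=8 ⇒ [3,5,4,13,12,10,9,8,6,14,15,16]
4<6: swap(2,2), lo=3 mid=3 ⇒ [3,5,4,13,12,10,9,8,6,14,15,16]
13>6: swap(3,8), hi=7 ⇒ [3,5,4,6,12,10,9,8,13,14,15,16]
6=6: mid=4
12>6: swap(4,7), hi=6 ⇒ [3,5,4,6,8,10,9,12,13,14,15,16]
8>6: swap(4,6), hi=5 ⇒ [3,5,4,6,9,10,8,12,13,14,15,16]
9>6: swap(4,5), hi=4 ⇒ [3,5,4,6,10,9,8,12,13,14,15,16]
10>6: swap(4,4), hi=3 ⇒ [3,5,4,6,10,9,8,12,13,14,15,16]
done. lo=3 hi=3; data=[3,5,4,6,10,9,8,12,13,14,15,16]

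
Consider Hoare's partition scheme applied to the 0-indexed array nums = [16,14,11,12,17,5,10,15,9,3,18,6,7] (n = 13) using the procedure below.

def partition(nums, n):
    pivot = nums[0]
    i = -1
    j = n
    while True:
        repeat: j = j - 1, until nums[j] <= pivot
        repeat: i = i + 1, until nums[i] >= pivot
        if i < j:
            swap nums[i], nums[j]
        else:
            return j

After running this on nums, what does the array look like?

[7,14,11,12,6,5,10,15,9,3,18,17,16]

pivot=16
j stops at 12 (7), i stops at 0 (16); swap ⇒ [7,14,11,12,17,5,10,15,9,3,18,6,16]
j stops at 11 (6), i stops at 4 (17); swap ⇒ [7,14,11,12,6,5,10,15,9,3,18,17,16]
j stops at 9, i stops at 10; i≥j ⇒ return 9. nums=[7,14,11,12,6,5,10,15,9,3,18,17,16]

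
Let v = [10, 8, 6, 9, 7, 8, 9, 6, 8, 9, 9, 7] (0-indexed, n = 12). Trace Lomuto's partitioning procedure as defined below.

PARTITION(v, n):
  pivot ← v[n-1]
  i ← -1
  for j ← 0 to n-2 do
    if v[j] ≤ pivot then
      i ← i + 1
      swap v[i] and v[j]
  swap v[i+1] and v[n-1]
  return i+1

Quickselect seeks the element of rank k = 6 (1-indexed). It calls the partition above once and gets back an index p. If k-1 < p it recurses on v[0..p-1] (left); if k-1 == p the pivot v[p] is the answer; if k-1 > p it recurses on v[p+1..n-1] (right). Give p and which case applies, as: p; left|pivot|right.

pivot = v[11] = 7; i = -1
j=0: v[0]=10 > 7 → no swap
j=1: v[1]=8 > 7 → no swap
j=2: v[2]=6 ≤ 7 → i=0, swap v[0],v[2] → [6, 8, 10, 9, 7, 8, 9, 6, 8, 9, 9, 7]
j=3: v[3]=9 > 7 → no swap
j=4: v[4]=7 ≤ 7 → i=1, swap v[1],v[4] → [6, 7, 10, 9, 8, 8, 9, 6, 8, 9, 9, 7]
j=5: v[5]=8 > 7 → no swap
j=6: v[6]=9 > 7 → no swap
j=7: v[7]=6 ≤ 7 → i=2, swap v[2],v[7] → [6, 7, 6, 9, 8, 8, 9, 10, 8, 9, 9, 7]
j=8: v[8]=8 > 7 → no swap
j=9: v[9]=9 > 7 → no swap
j=10: v[10]=9 > 7 → no swap
final swap v[3],v[11] → [6, 7, 6, 7, 8, 8, 9, 10, 8, 9, 9, 9]; return 3
p = 3; k-1 = 5 > 3 ⇒ right

3; right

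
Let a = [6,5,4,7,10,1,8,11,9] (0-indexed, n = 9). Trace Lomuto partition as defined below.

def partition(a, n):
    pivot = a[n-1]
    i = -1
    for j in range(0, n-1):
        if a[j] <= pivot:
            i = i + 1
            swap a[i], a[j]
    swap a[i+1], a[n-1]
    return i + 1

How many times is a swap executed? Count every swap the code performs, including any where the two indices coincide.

pivot = a[8] = 9; i = -1
j=0: a[0]=6 ≤ 9 → i=0, swap a[0],a[0] (no change) → [6,5,4,7,10,1,8,11,9]
j=1: a[1]=5 ≤ 9 → i=1, swap a[1],a[1] (no change) → [6,5,4,7,10,1,8,11,9]
j=2: a[2]=4 ≤ 9 → i=2, swap a[2],a[2] (no change) → [6,5,4,7,10,1,8,11,9]
j=3: a[3]=7 ≤ 9 → i=3, swap a[3],a[3] (no change) → [6,5,4,7,10,1,8,11,9]
j=4: a[4]=10 > 9 → no swap
j=5: a[5]=1 ≤ 9 → i=4, swap a[4],a[5] → [6,5,4,7,1,10,8,11,9]
j=6: a[6]=8 ≤ 9 → i=5, swap a[5],a[6] → [6,5,4,7,1,8,10,11,9]
j=7: a[7]=11 > 9 → no swap
final swap a[6],a[8] → [6,5,4,7,1,8,9,11,10]; return 6

7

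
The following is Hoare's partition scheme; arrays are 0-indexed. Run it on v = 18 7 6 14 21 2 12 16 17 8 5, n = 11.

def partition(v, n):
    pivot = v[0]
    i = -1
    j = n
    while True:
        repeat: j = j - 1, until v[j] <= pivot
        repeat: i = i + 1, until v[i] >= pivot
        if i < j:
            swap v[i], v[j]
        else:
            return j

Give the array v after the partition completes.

pivot = v[0] = 18; i = -1, j = 11
j→10 (v[10]=5≤18), i→0 (v[0]=18≥18); i<j, swap → 5 7 6 14 21 2 12 16 17 8 18
j→9 (v[9]=8≤18), i→4 (v[4]=21≥18); i<j, swap → 5 7 6 14 8 2 12 16 17 21 18
j→8, i→9; i≥j, return j=8. v = 5 7 6 14 8 2 12 16 17 21 18

5 7 6 14 8 2 12 16 17 21 18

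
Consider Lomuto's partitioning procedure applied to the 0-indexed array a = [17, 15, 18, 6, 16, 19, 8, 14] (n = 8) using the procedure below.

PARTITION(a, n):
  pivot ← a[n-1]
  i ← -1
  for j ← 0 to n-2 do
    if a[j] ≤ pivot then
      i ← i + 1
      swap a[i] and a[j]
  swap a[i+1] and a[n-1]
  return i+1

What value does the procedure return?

2

pivot=14, i=-1
j=0: 17>14, skip
j=1: 15>14, skip
j=2: 18>14, skip
j=3: 6≤14, i=0, swap(0,3) ⇒ [6, 15, 18, 17, 16, 19, 8, 14]
j=4: 16>14, skip
j=5: 19>14, skip
j=6: 8≤14, i=1, swap(1,6) ⇒ [6, 8, 18, 17, 16, 19, 15, 14]
swap(2,7) ⇒ [6, 8, 14, 17, 16, 19, 15, 18]; return 2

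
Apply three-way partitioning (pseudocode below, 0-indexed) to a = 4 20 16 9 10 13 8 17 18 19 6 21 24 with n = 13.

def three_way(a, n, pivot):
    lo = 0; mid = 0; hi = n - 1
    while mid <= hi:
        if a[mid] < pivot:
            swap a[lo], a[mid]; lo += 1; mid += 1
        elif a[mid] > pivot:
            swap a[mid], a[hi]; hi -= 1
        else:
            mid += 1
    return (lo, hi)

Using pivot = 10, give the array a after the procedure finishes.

4 6 8 9 10 13 17 18 19 16 21 24 20

pivot = 10; lo=0, mid=0, hi=12
a[mid]=4<10: swap a[0],a[0]; lo=1,mid=1 → 4 20 16 9 10 13 8 17 18 19 6 21 24
a[mid]=20>10: swap a[1],a[12]; hi=11 → 4 24 16 9 10 13 8 17 18 19 6 21 20
a[mid]=24>10: swap a[1],a[11]; hi=10 → 4 21 16 9 10 13 8 17 18 19 6 24 20
a[mid]=21>10: swap a[1],a[10]; hi=9 → 4 6 16 9 10 13 8 17 18 19 21 24 20
a[mid]=6<10: swap a[1],a[1]; lo=2,mid=2 → 4 6 16 9 10 13 8 17 18 19 21 24 20
a[mid]=16>10: swap a[2],a[9]; hi=8 → 4 6 19 9 10 13 8 17 18 16 21 24 20
a[mid]=19>10: swap a[2],a[8]; hi=7 → 4 6 18 9 10 13 8 17 19 16 21 24 20
a[mid]=18>10: swap a[2],a[7]; hi=6 → 4 6 17 9 10 13 8 18 19 16 21 24 20
a[mid]=17>10: swap a[2],a[6]; hi=5 → 4 6 8 9 10 13 17 18 19 16 21 24 20
a[mid]=8<10: swap a[2],a[2]; lo=3,mid=3 → 4 6 8 9 10 13 17 18 19 16 21 24 20
a[mid]=9<10: swap a[3],a[3]; lo=4,mid=4 → 4 6 8 9 10 13 17 18 19 16 21 24 20
a[mid]=10=10: mid=5
a[mid]=13>10: swap a[5],a[5]; hi=4 → 4 6 8 9 10 13 17 18 19 16 21 24 20
end: lo=4, hi=4; a = 4 6 8 9 10 13 17 18 19 16 21 24 20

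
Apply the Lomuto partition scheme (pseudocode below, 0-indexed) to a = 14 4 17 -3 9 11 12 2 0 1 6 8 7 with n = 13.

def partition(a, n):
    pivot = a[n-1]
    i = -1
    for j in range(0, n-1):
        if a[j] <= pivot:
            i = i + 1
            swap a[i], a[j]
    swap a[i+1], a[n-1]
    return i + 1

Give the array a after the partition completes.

4 -3 2 0 1 6 7 17 14 9 11 8 12

pivot = a[12] = 7; i = -1
j=0: a[0]=14 > 7 → no swap
j=1: a[1]=4 ≤ 7 → i=0, swap a[0],a[1] → 4 14 17 -3 9 11 12 2 0 1 6 8 7
j=2: a[2]=17 > 7 → no swap
j=3: a[3]=-3 ≤ 7 → i=1, swap a[1],a[3] → 4 -3 17 14 9 11 12 2 0 1 6 8 7
j=4: a[4]=9 > 7 → no swap
j=5: a[5]=11 > 7 → no swap
j=6: a[6]=12 > 7 → no swap
j=7: a[7]=2 ≤ 7 → i=2, swap a[2],a[7] → 4 -3 2 14 9 11 12 17 0 1 6 8 7
j=8: a[8]=0 ≤ 7 → i=3, swap a[3],a[8] → 4 -3 2 0 9 11 12 17 14 1 6 8 7
j=9: a[9]=1 ≤ 7 → i=4, swap a[4],a[9] → 4 -3 2 0 1 11 12 17 14 9 6 8 7
j=10: a[10]=6 ≤ 7 → i=5, swap a[5],a[10] → 4 -3 2 0 1 6 12 17 14 9 11 8 7
j=11: a[11]=8 > 7 → no swap
final swap a[6],a[12] → 4 -3 2 0 1 6 7 17 14 9 11 8 12; return 6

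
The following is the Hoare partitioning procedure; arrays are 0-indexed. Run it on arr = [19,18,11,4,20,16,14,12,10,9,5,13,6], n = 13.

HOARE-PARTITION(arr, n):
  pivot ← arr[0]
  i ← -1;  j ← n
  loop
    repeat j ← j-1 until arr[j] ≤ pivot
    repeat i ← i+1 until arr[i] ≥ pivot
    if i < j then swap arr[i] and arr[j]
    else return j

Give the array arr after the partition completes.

pivot = arr[0] = 19; i = -1, j = 13
j→12 (arr[12]=6≤19), i→0 (arr[0]=19≥19); i<j, swap → [6,18,11,4,20,16,14,12,10,9,5,13,19]
j→11 (arr[11]=13≤19), i→4 (arr[4]=20≥19); i<j, swap → [6,18,11,4,13,16,14,12,10,9,5,20,19]
j→10, i→11; i≥j, return j=10. arr = [6,18,11,4,13,16,14,12,10,9,5,20,19]

[6,18,11,4,13,16,14,12,10,9,5,20,19]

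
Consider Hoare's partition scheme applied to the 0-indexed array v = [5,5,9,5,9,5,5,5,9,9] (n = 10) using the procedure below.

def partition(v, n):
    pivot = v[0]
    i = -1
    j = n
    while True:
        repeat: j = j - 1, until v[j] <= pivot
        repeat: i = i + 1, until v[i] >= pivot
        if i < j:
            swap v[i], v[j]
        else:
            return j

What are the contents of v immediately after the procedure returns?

pivot = v[0] = 5; i = -1, j = 10
j→7 (v[7]=5≤5), i→0 (v[0]=5≥5); i<j, swap → [5,5,9,5,9,5,5,5,9,9]
j→6 (v[6]=5≤5), i→1 (v[1]=5≥5); i<j, swap → [5,5,9,5,9,5,5,5,9,9]
j→5 (v[5]=5≤5), i→2 (v[2]=9≥5); i<j, swap → [5,5,5,5,9,9,5,5,9,9]
j→3, i→3; i≥j, return j=3. v = [5,5,5,5,9,9,5,5,9,9]

[5,5,5,5,9,9,5,5,9,9]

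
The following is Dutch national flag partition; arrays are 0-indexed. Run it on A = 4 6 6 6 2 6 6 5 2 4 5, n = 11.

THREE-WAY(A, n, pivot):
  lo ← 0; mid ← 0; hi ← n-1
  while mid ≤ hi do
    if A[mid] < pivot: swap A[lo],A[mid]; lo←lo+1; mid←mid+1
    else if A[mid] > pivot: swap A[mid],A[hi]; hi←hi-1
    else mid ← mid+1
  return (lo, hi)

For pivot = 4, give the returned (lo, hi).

pivot = 4; lo=0, mid=0, hi=10
A[mid]=4=4: mid=1
A[mid]=6>4: swap A[1],A[10]; hi=9 → 4 5 6 6 2 6 6 5 2 4 6
A[mid]=5>4: swap A[1],A[9]; hi=8 → 4 4 6 6 2 6 6 5 2 5 6
A[mid]=4=4: mid=2
A[mid]=6>4: swap A[2],A[8]; hi=7 → 4 4 2 6 2 6 6 5 6 5 6
A[mid]=2<4: swap A[0],A[2]; lo=1,mid=3 → 2 4 4 6 2 6 6 5 6 5 6
A[mid]=6>4: swap A[3],A[7]; hi=6 → 2 4 4 5 2 6 6 6 6 5 6
A[mid]=5>4: swap A[3],A[6]; hi=5 → 2 4 4 6 2 6 5 6 6 5 6
A[mid]=6>4: swap A[3],A[5]; hi=4 → 2 4 4 6 2 6 5 6 6 5 6
A[mid]=6>4: swap A[3],A[4]; hi=3 → 2 4 4 2 6 6 5 6 6 5 6
A[mid]=2<4: swap A[1],A[3]; lo=2,mid=4 → 2 2 4 4 6 6 5 6 6 5 6
end: lo=2, hi=3; A = 2 2 4 4 6 6 5 6 6 5 6

(2, 3)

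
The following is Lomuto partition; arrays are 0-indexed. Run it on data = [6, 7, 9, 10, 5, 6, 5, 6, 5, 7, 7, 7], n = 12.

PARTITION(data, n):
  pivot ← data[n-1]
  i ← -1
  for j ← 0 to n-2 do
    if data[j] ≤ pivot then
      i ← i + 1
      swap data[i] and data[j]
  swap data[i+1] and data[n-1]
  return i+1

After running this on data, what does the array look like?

pivot = data[11] = 7; i = -1
j=0: data[0]=6 ≤ 7 → i=0, swap data[0],data[0] (no change) → [6, 7, 9, 10, 5, 6, 5, 6, 5, 7, 7, 7]
j=1: data[1]=7 ≤ 7 → i=1, swap data[1],data[1] (no change) → [6, 7, 9, 10, 5, 6, 5, 6, 5, 7, 7, 7]
j=2: data[2]=9 > 7 → no swap
j=3: data[3]=10 > 7 → no swap
j=4: data[4]=5 ≤ 7 → i=2, swap data[2],data[4] → [6, 7, 5, 10, 9, 6, 5, 6, 5, 7, 7, 7]
j=5: data[5]=6 ≤ 7 → i=3, swap data[3],data[5] → [6, 7, 5, 6, 9, 10, 5, 6, 5, 7, 7, 7]
j=6: data[6]=5 ≤ 7 → i=4, swap data[4],data[6] → [6, 7, 5, 6, 5, 10, 9, 6, 5, 7, 7, 7]
j=7: data[7]=6 ≤ 7 → i=5, swap data[5],data[7] → [6, 7, 5, 6, 5, 6, 9, 10, 5, 7, 7, 7]
j=8: data[8]=5 ≤ 7 → i=6, swap data[6],data[8] → [6, 7, 5, 6, 5, 6, 5, 10, 9, 7, 7, 7]
j=9: data[9]=7 ≤ 7 → i=7, swap data[7],data[9] → [6, 7, 5, 6, 5, 6, 5, 7, 9, 10, 7, 7]
j=10: data[10]=7 ≤ 7 → i=8, swap data[8],data[10] → [6, 7, 5, 6, 5, 6, 5, 7, 7, 10, 9, 7]
final swap data[9],data[11] → [6, 7, 5, 6, 5, 6, 5, 7, 7, 7, 9, 10]; return 9

[6, 7, 5, 6, 5, 6, 5, 7, 7, 7, 9, 10]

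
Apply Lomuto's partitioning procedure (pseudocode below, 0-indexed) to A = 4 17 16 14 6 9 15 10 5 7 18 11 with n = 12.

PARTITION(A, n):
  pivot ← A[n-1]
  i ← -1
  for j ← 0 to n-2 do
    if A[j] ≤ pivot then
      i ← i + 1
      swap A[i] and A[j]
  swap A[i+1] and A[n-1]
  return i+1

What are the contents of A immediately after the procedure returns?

4 6 9 10 5 7 11 14 17 16 18 15

pivot = A[11] = 11; i = -1
j=0: A[0]=4 ≤ 11 → i=0, swap A[0],A[0] (no change) → 4 17 16 14 6 9 15 10 5 7 18 11
j=1: A[1]=17 > 11 → no swap
j=2: A[2]=16 > 11 → no swap
j=3: A[3]=14 > 11 → no swap
j=4: A[4]=6 ≤ 11 → i=1, swap A[1],A[4] → 4 6 16 14 17 9 15 10 5 7 18 11
j=5: A[5]=9 ≤ 11 → i=2, swap A[2],A[5] → 4 6 9 14 17 16 15 10 5 7 18 11
j=6: A[6]=15 > 11 → no swap
j=7: A[7]=10 ≤ 11 → i=3, swap A[3],A[7] → 4 6 9 10 17 16 15 14 5 7 18 11
j=8: A[8]=5 ≤ 11 → i=4, swap A[4],A[8] → 4 6 9 10 5 16 15 14 17 7 18 11
j=9: A[9]=7 ≤ 11 → i=5, swap A[5],A[9] → 4 6 9 10 5 7 15 14 17 16 18 11
j=10: A[10]=18 > 11 → no swap
final swap A[6],A[11] → 4 6 9 10 5 7 11 14 17 16 18 15; return 6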